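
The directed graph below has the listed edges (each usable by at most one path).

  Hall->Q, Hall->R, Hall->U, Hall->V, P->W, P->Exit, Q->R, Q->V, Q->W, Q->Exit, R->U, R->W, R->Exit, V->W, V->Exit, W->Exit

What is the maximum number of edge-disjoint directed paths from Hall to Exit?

Assign every edge capacity 1; by Menger, the answer equals the max flow.
Path Hall→Q→Exit (+1); total 1.
Path Hall→R→Exit (+1); total 2.
Path Hall→V→Exit (+1); total 3.
No residual Hall→Exit path; max flow = 3.
Certifying cut of size 3: {Hall→Q, Hall→R, Hall→V}.

3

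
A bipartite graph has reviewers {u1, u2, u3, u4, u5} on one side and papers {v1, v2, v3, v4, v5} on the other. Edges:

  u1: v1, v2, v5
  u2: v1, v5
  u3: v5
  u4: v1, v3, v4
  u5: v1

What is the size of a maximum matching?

Unit-capacity flow: source→left, listed edges, right→sink; max matching = max flow.
Augmenting path u1→v1 (+1); matched 1.
Augmenting path u2→v5 (+1); matched 2.
Augmenting path u4→v3 (+1); matched 3.
Augmenting path u5→v1→u1→v2 (+1); matched 4.
No augmenting path remains; maximum matching = 4.
König certificate: {u1, u4, v1, v5} is a vertex cover of size 4 (every listed pair touches it), so no matching can be larger.

4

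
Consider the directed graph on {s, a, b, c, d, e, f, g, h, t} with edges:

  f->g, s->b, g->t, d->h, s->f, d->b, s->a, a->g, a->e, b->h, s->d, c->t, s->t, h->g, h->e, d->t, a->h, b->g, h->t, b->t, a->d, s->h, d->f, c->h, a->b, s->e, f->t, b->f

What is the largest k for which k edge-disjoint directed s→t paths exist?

Assign every edge capacity 1; by Menger, the answer equals the max flow.
Path s→t (+1); total 1.
Path s→b→t (+1); total 2.
Path s→d→t (+1); total 3.
Path s→f→t (+1); total 4.
Path s→h→t (+1); total 5.
Path s→a→g→t (+1); total 6.
No residual s→t path; max flow = 6.
Certifying cut of size 6: {s→a, s→b, s→d, s→f, s→h, s→t}.

6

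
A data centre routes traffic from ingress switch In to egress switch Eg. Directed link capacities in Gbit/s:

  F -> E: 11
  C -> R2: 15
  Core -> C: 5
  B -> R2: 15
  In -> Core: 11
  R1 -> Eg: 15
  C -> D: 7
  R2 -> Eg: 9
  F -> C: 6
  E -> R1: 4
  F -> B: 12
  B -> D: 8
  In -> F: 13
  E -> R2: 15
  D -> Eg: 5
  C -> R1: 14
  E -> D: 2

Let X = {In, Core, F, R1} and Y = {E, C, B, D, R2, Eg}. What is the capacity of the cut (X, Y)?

49

Edges leaving {In, Core, F, R1}: Core→C (5), F→E (11), F→C (6), F→B (12), R1→Eg (15).
Cut capacity = 5 + 11 + 6 + 12 + 15 = 49.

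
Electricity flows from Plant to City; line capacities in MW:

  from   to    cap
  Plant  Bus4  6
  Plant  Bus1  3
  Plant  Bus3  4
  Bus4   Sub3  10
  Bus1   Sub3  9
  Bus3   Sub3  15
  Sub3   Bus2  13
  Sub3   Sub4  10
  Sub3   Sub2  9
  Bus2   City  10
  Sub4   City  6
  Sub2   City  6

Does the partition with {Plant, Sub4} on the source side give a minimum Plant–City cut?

No — its capacity is 19, but the minimum cut has capacity 13.

Given cut capacity: 6 + 3 + 4 + 6 = 19.
Augment Plant→Bus4→Sub3→Bus2→City: bottleneck 6, flow now 6.
Augment Plant→Bus1→Sub3→Bus2→City: bottleneck 3, flow now 9.
Augment Plant→Bus3→Sub3→Bus2→City: bottleneck 1, flow now 10.
Augment Plant→Bus3→Sub3→Sub4→City: bottleneck 3, flow now 13.
No augmenting path remains; maximum flow = 13.
In the residual graph, reachable from Plant: {Plant}.
Min-cut edges: Plant→Bus4 (6), Plant→Bus1 (3), Plant→Bus3 (4); capacity 6 + 3 + 4 = 13.
Cut capacity 19 exceeds the max flow 13, so it is not minimum.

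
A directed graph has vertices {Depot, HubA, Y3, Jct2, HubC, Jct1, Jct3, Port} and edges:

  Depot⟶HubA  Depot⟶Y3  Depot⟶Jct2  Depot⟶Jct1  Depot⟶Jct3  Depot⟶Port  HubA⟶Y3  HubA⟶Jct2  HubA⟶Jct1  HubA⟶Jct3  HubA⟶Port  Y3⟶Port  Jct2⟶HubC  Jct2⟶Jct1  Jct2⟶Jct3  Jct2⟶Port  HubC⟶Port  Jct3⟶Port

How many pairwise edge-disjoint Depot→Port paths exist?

Assign every edge capacity 1; by Menger, the answer equals the max flow.
Path Depot→Port (+1); total 1.
Path Depot→HubA→Port (+1); total 2.
Path Depot→Y3→Port (+1); total 3.
Path Depot→Jct2→Port (+1); total 4.
Path Depot→Jct3→Port (+1); total 5.
No residual Depot→Port path; max flow = 5.
Certifying cut of size 5: {Depot→HubA, Depot→Jct2, Depot→Jct3, Depot→Port, Depot→Y3}.

5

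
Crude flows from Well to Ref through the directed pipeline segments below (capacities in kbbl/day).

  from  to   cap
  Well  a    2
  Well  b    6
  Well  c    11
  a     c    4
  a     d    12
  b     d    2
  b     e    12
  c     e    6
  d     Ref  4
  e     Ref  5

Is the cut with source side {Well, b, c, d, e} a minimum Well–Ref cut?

Given cut capacity: 2 + 4 + 5 = 11.
Augment Well→a→d→Ref: bottleneck 2, flow now 2.
Augment Well→b→d→Ref: bottleneck 2, flow now 4.
Augment Well→b→e→Ref: bottleneck 4, flow now 8.
Augment Well→c→e→Ref: bottleneck 1, flow now 9.
No augmenting path remains; maximum flow = 9.
In the residual graph, reachable from Well: {Well, b, c, e}.
Min-cut edges: Well→a (2), b→d (2), e→Ref (5); capacity 2 + 2 + 5 = 9.
Cut capacity 11 exceeds the max flow 9, so it is not minimum.

No — its capacity is 11, but the minimum cut has capacity 9.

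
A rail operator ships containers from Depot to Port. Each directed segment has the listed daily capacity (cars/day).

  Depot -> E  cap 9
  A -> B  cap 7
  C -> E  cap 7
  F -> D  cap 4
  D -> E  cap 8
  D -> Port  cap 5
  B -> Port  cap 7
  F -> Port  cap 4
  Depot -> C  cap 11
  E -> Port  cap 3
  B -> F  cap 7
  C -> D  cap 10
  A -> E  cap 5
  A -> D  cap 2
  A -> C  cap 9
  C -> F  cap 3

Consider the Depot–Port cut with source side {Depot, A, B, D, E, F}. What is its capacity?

39

Edges leaving {Depot, A, B, D, E, F}: Depot→C (11), A→C (9), B→Port (7), D→Port (5), E→Port (3), F→Port (4).
Cut capacity = 11 + 9 + 7 + 5 + 3 + 4 = 39.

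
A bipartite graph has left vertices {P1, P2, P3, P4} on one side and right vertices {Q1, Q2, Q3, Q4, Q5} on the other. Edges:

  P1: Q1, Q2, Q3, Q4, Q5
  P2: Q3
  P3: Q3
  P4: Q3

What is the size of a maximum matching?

Unit-capacity flow: source→left, listed edges, right→sink; max matching = max flow.
Augmenting path P1→Q1 (+1); matched 1.
Augmenting path P2→Q3 (+1); matched 2.
No augmenting path remains; maximum matching = 2.
König certificate: {P1, Q3} is a vertex cover of size 2 (every listed pair touches it), so no matching can be larger.

2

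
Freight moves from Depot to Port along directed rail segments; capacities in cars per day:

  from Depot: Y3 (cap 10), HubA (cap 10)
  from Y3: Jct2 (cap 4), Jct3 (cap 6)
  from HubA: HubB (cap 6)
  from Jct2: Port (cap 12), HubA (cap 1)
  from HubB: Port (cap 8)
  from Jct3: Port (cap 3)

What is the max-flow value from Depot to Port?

Augment Depot→Y3→Jct2→Port: bottleneck 4, flow now 4.
Augment Depot→Y3→Jct3→Port: bottleneck 3, flow now 7.
Augment Depot→HubA→HubB→Port: bottleneck 6, flow now 13.
No augmenting path remains; maximum flow = 13.
In the residual graph, reachable from Depot: {Depot, Y3, HubA, Jct3}.
Min-cut edges: Y3→Jct2 (4), HubA→HubB (6), Jct3→Port (3); capacity 4 + 6 + 3 = 13.
This cut is saturated, so no flow can exceed 13.

13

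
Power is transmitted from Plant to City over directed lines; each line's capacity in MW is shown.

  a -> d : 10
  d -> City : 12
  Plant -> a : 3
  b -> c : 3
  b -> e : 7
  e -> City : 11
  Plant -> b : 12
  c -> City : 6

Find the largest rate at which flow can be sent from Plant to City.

Augment Plant→a→d→City: bottleneck 3, flow now 3.
Augment Plant→b→c→City: bottleneck 3, flow now 6.
Augment Plant→b→e→City: bottleneck 7, flow now 13.
No augmenting path remains; maximum flow = 13.
In the residual graph, reachable from Plant: {Plant, b}.
Min-cut edges: Plant→a (3), b→c (3), b→e (7); capacity 3 + 3 + 7 = 13.
This cut is saturated, so no flow can exceed 13.

13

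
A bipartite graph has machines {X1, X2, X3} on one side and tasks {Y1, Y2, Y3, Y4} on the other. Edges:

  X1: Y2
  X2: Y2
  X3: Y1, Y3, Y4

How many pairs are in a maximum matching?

2

Unit-capacity flow: source→left, listed edges, right→sink; max matching = max flow.
Augmenting path X1→Y2 (+1); matched 1.
Augmenting path X3→Y1 (+1); matched 2.
No augmenting path remains; maximum matching = 2.
König certificate: {X3, Y2} is a vertex cover of size 2 (every listed pair touches it), so no matching can be larger.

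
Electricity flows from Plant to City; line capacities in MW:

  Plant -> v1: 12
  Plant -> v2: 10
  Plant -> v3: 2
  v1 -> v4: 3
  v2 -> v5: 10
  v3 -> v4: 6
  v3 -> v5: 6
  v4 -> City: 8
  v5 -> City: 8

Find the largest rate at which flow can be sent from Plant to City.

Augment Plant→v1→v4→City: bottleneck 3, flow now 3.
Augment Plant→v2→v5→City: bottleneck 8, flow now 11.
Augment Plant→v3→v4→City: bottleneck 2, flow now 13.
No augmenting path remains; maximum flow = 13.
In the residual graph, reachable from Plant: {Plant, v1, v2, v5}.
Min-cut edges: Plant→v3 (2), v1→v4 (3), v5→City (8); capacity 2 + 3 + 8 = 13.
This cut is saturated, so no flow can exceed 13.

13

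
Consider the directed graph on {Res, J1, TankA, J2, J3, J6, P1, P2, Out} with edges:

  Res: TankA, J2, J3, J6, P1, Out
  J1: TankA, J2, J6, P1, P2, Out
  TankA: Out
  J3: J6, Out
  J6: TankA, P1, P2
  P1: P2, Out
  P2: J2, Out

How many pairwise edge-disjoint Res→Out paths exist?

Assign every edge capacity 1; by Menger, the answer equals the max flow.
Path Res→Out (+1); total 1.
Path Res→TankA→Out (+1); total 2.
Path Res→J3→Out (+1); total 3.
Path Res→P1→Out (+1); total 4.
Path Res→J6→P2→Out (+1); total 5.
No residual Res→Out path; max flow = 5.
Certifying cut of size 5: {Res→J3, Res→J6, Res→Out, Res→P1, Res→TankA}.

5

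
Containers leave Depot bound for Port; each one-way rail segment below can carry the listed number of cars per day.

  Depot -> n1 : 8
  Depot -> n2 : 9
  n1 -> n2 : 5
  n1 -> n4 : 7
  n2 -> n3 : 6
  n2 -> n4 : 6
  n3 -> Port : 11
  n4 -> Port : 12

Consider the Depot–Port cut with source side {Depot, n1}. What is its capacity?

21

Edges leaving {Depot, n1}: Depot→n2 (9), n1→n2 (5), n1→n4 (7).
Cut capacity = 9 + 5 + 7 = 21.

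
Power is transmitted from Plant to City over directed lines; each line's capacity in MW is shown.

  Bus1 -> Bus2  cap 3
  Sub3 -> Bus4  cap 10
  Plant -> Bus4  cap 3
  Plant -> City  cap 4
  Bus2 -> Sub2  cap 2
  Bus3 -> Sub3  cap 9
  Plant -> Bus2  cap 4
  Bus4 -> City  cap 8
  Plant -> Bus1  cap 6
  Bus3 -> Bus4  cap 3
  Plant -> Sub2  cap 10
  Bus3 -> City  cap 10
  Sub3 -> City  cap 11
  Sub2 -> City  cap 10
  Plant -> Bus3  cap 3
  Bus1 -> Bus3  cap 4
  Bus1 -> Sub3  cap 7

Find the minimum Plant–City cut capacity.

Augment Plant→City: bottleneck 4, flow now 4.
Augment Plant→Bus3→City: bottleneck 3, flow now 7.
Augment Plant→Bus4→City: bottleneck 3, flow now 10.
Augment Plant→Sub2→City: bottleneck 10, flow now 20.
Augment Plant→Bus1→Bus3→City: bottleneck 4, flow now 24.
Augment Plant→Bus1→Sub3→City: bottleneck 2, flow now 26.
No augmenting path remains; maximum flow = 26.
By max-flow min-cut, the minimum cut capacity equals the max flow.
In the residual graph, reachable from Plant: {Plant, Bus2, Sub2}.
Min-cut edges: Plant→Bus1 (6), Plant→Bus3 (3), Plant→Bus4 (3), Plant→City (4), Sub2→City (10); capacity 6 + 3 + 3 + 4 + 10 = 26.

26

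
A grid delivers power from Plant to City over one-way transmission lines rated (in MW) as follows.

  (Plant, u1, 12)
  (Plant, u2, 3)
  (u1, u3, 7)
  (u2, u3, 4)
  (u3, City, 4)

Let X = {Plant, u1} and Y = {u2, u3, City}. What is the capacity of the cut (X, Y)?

Edges leaving {Plant, u1}: Plant→u2 (3), u1→u3 (7).
Cut capacity = 3 + 7 = 10.

10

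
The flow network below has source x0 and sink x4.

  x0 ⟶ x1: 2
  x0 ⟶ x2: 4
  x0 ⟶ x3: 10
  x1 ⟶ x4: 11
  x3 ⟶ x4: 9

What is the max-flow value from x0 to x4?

Augment x0→x1→x4: bottleneck 2, flow now 2.
Augment x0→x3→x4: bottleneck 9, flow now 11.
No augmenting path remains; maximum flow = 11.
In the residual graph, reachable from x0: {x0, x2, x3}.
Min-cut edges: x0→x1 (2), x3→x4 (9); capacity 2 + 9 = 11.
This cut is saturated, so no flow can exceed 11.

11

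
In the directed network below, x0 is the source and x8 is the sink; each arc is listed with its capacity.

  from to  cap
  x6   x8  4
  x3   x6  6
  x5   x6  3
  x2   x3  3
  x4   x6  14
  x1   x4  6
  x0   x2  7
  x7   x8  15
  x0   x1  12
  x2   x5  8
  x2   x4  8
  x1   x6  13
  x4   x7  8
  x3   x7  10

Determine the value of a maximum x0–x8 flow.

Augment x0→x1→x6→x8: bottleneck 4, flow now 4.
Augment x0→x1→x4→x7→x8: bottleneck 6, flow now 10.
Augment x0→x2→x3→x7→x8: bottleneck 3, flow now 13.
Augment x0→x2→x4→x7→x8: bottleneck 2, flow now 15.
No augmenting path remains; maximum flow = 15.
In the residual graph, reachable from x0: {x0, x1, x2, x4, x5, x6}.
Min-cut edges: x2→x3 (3), x4→x7 (8), x6→x8 (4); capacity 3 + 8 + 4 = 15.
This cut is saturated, so no flow can exceed 15.

15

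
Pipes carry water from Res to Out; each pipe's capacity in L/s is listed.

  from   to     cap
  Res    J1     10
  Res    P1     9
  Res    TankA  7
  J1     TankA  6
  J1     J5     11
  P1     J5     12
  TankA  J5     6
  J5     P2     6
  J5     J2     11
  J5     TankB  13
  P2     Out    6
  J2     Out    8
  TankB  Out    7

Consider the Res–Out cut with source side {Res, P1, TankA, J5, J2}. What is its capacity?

37

Edges leaving {Res, P1, TankA, J5, J2}: Res→J1 (10), J5→P2 (6), J5→TankB (13), J2→Out (8).
Cut capacity = 10 + 6 + 13 + 8 = 37.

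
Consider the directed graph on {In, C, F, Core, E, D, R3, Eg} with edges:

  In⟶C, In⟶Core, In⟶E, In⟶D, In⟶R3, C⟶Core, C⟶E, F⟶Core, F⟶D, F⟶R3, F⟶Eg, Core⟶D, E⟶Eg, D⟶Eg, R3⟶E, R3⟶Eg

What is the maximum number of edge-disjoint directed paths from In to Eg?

Assign every edge capacity 1; by Menger, the answer equals the max flow.
Path In→E→Eg (+1); total 1.
Path In→D→Eg (+1); total 2.
Path In→R3→Eg (+1); total 3.
No residual In→Eg path; max flow = 3.
Certifying cut of size 3: {D→Eg, E→Eg, In→R3}.

3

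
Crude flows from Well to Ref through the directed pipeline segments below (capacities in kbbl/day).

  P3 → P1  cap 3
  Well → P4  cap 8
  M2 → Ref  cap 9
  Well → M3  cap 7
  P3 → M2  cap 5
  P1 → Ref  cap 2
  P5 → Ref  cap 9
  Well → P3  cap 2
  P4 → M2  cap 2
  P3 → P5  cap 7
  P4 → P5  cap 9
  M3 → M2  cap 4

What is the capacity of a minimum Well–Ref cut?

Augment Well→P3→M2→Ref: bottleneck 2, flow now 2.
Augment Well→M3→M2→Ref: bottleneck 4, flow now 6.
Augment Well→P4→M2→Ref: bottleneck 2, flow now 8.
Augment Well→P4→P5→Ref: bottleneck 6, flow now 14.
No augmenting path remains; maximum flow = 14.
By max-flow min-cut, the minimum cut capacity equals the max flow.
In the residual graph, reachable from Well: {Well, M3}.
Min-cut edges: Well→P3 (2), Well→P4 (8), M3→M2 (4); capacity 2 + 8 + 4 = 14.

14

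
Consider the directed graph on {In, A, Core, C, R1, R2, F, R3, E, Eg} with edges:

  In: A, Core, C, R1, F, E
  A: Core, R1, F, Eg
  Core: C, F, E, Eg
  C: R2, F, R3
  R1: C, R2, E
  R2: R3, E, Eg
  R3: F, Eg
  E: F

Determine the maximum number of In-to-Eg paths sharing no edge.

Assign every edge capacity 1; by Menger, the answer equals the max flow.
Path In→A→Eg (+1); total 1.
Path In→Core→Eg (+1); total 2.
Path In→C→R2→Eg (+1); total 3.
Path In→R1→C→R3→Eg (+1); total 4.
No residual In→Eg path; max flow = 4.
Certifying cut of size 4: {In→A, In→C, In→Core, In→R1}.

4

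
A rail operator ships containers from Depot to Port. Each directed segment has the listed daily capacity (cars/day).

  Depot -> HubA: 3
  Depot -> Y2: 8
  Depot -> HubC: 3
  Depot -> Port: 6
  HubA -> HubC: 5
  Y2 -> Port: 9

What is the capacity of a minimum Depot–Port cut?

Augment Depot→Port: bottleneck 6, flow now 6.
Augment Depot→Y2→Port: bottleneck 8, flow now 14.
No augmenting path remains; maximum flow = 14.
By max-flow min-cut, the minimum cut capacity equals the max flow.
In the residual graph, reachable from Depot: {Depot, HubA, HubC}.
Min-cut edges: Depot→Y2 (8), Depot→Port (6); capacity 8 + 6 = 14.

14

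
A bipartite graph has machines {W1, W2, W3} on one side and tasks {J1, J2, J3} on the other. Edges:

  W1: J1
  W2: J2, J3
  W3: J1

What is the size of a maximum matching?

2

Unit-capacity flow: source→left, listed edges, right→sink; max matching = max flow.
Augmenting path W1→J1 (+1); matched 1.
Augmenting path W2→J2 (+1); matched 2.
No augmenting path remains; maximum matching = 2.
König certificate: {W2, J1} is a vertex cover of size 2 (every listed pair touches it), so no matching can be larger.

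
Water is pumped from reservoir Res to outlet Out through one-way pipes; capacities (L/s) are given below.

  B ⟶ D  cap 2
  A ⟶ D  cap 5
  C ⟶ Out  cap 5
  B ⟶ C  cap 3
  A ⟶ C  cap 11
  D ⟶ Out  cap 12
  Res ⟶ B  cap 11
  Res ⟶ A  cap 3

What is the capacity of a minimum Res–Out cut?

8

Augment Res→A→C→Out: bottleneck 3, flow now 3.
Augment Res→B→C→Out: bottleneck 2, flow now 5.
Augment Res→B→D→Out: bottleneck 2, flow now 7.
Augment Res→B→C→A→D→Out: bottleneck 1, flow now 8. (uses reverse residual edge)
No augmenting path remains; maximum flow = 8.
By max-flow min-cut, the minimum cut capacity equals the max flow.
In the residual graph, reachable from Res: {Res, B}.
Min-cut edges: Res→A (3), B→C (3), B→D (2); capacity 3 + 3 + 2 = 8.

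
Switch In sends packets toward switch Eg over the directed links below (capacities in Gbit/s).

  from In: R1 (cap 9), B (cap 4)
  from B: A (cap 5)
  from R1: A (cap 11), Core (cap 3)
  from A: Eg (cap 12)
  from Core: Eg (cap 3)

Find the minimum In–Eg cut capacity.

Augment In→B→A→Eg: bottleneck 4, flow now 4.
Augment In→R1→A→Eg: bottleneck 8, flow now 12.
Augment In→R1→Core→Eg: bottleneck 1, flow now 13.
No augmenting path remains; maximum flow = 13.
By max-flow min-cut, the minimum cut capacity equals the max flow.
In the residual graph, reachable from In: {In}.
Min-cut edges: In→B (4), In→R1 (9); capacity 4 + 9 = 13.

13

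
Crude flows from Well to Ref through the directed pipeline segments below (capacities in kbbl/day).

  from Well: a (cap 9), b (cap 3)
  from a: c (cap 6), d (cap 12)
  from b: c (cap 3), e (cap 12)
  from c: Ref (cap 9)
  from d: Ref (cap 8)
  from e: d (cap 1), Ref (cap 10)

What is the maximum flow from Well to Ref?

Augment Well→a→c→Ref: bottleneck 6, flow now 6.
Augment Well→a→d→Ref: bottleneck 3, flow now 9.
Augment Well→b→c→Ref: bottleneck 3, flow now 12.
No augmenting path remains; maximum flow = 12.
In the residual graph, reachable from Well: {Well}.
Min-cut edges: Well→a (9), Well→b (3); capacity 9 + 3 = 12.
This cut is saturated, so no flow can exceed 12.

12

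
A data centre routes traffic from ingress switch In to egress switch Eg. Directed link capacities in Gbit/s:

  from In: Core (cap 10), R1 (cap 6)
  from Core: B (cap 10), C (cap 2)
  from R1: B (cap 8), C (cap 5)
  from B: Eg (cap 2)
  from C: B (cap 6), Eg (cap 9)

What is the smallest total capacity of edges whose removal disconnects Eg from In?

9

Augment In→Core→B→Eg: bottleneck 2, flow now 2.
Augment In→Core→C→Eg: bottleneck 2, flow now 4.
Augment In→R1→C→Eg: bottleneck 5, flow now 9.
No augmenting path remains; maximum flow = 9.
By max-flow min-cut, the minimum cut capacity equals the max flow.
In the residual graph, reachable from In: {In, Core, R1, B}.
Min-cut edges: Core→C (2), R1→C (5), B→Eg (2); capacity 2 + 5 + 2 = 9.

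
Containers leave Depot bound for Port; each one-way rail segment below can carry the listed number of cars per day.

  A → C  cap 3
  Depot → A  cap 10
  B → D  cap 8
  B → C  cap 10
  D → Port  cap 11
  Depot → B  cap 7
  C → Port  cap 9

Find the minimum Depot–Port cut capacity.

10

Augment Depot→A→C→Port: bottleneck 3, flow now 3.
Augment Depot→B→C→Port: bottleneck 6, flow now 9.
Augment Depot→B→D→Port: bottleneck 1, flow now 10.
No augmenting path remains; maximum flow = 10.
By max-flow min-cut, the minimum cut capacity equals the max flow.
In the residual graph, reachable from Depot: {Depot, A}.
Min-cut edges: Depot→B (7), A→C (3); capacity 7 + 3 = 10.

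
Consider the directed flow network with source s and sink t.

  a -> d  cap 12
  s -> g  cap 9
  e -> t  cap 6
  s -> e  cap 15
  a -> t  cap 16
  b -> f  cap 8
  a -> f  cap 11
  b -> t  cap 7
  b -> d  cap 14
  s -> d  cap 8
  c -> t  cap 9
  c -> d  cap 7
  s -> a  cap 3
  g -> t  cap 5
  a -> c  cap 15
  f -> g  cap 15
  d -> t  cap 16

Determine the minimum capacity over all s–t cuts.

Augment s→a→t: bottleneck 3, flow now 3.
Augment s→d→t: bottleneck 8, flow now 11.
Augment s→e→t: bottleneck 6, flow now 17.
Augment s→g→t: bottleneck 5, flow now 22.
No augmenting path remains; maximum flow = 22.
By max-flow min-cut, the minimum cut capacity equals the max flow.
In the residual graph, reachable from s: {s, e, g}.
Min-cut edges: s→a (3), s→d (8), e→t (6), g→t (5); capacity 3 + 8 + 6 + 5 = 22.

22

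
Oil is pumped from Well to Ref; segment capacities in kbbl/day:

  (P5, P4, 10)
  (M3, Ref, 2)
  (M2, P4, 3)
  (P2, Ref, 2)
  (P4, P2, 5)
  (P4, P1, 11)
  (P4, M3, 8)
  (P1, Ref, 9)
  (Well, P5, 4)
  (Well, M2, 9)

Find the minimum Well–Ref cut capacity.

7

Augment Well→M2→P4→P2→Ref: bottleneck 2, flow now 2.
Augment Well→M2→P4→M3→Ref: bottleneck 1, flow now 3.
Augment Well→P5→P4→M3→Ref: bottleneck 1, flow now 4.
Augment Well→P5→P4→P1→Ref: bottleneck 3, flow now 7.
No augmenting path remains; maximum flow = 7.
By max-flow min-cut, the minimum cut capacity equals the max flow.
In the residual graph, reachable from Well: {Well, M2}.
Min-cut edges: Well→P5 (4), M2→P4 (3); capacity 4 + 3 = 7.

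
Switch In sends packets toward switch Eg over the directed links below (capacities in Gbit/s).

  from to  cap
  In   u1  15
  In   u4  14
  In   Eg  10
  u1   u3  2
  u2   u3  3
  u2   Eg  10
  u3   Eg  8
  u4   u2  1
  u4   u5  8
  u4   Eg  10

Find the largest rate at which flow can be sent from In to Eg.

Augment In→Eg: bottleneck 10, flow now 10.
Augment In→u4→Eg: bottleneck 10, flow now 20.
Augment In→u1→u3→Eg: bottleneck 2, flow now 22.
Augment In→u4→u2→Eg: bottleneck 1, flow now 23.
No augmenting path remains; maximum flow = 23.
In the residual graph, reachable from In: {In, u1, u4, u5}.
Min-cut edges: In→Eg (10), u1→u3 (2), u4→u2 (1), u4→Eg (10); capacity 10 + 2 + 1 + 10 = 23.
This cut is saturated, so no flow can exceed 23.

23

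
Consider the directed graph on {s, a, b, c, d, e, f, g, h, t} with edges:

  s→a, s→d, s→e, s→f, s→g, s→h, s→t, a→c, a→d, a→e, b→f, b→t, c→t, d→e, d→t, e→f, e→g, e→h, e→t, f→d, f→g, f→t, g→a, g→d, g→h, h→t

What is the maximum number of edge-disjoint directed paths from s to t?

Assign every edge capacity 1; by Menger, the answer equals the max flow.
Path s→t (+1); total 1.
Path s→d→t (+1); total 2.
Path s→e→t (+1); total 3.
Path s→f→t (+1); total 4.
Path s→h→t (+1); total 5.
Path s→a→c→t (+1); total 6.
No residual s→t path; max flow = 6.
Certifying cut of size 6: {a→c, d→t, e→t, f→t, h→t, s→t}.

6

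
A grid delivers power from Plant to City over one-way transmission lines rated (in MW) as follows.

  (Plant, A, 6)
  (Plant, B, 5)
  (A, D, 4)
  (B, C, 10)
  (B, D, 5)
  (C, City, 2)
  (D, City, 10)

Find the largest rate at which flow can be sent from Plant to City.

9

Augment Plant→A→D→City: bottleneck 4, flow now 4.
Augment Plant→B→C→City: bottleneck 2, flow now 6.
Augment Plant→B→D→City: bottleneck 3, flow now 9.
No augmenting path remains; maximum flow = 9.
In the residual graph, reachable from Plant: {Plant, A}.
Min-cut edges: Plant→B (5), A→D (4); capacity 5 + 4 = 9.
This cut is saturated, so no flow can exceed 9.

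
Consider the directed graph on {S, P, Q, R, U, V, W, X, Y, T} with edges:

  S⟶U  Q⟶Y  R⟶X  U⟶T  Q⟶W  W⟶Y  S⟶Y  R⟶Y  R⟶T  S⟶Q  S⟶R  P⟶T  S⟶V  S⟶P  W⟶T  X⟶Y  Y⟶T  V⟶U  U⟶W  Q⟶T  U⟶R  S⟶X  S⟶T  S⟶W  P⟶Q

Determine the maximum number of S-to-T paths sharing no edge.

Assign every edge capacity 1; by Menger, the answer equals the max flow.
Path S→T (+1); total 1.
Path S→P→T (+1); total 2.
Path S→Q→T (+1); total 3.
Path S→R→T (+1); total 4.
Path S→U→T (+1); total 5.
Path S→W→T (+1); total 6.
Path S→Y→T (+1); total 7.
No residual S→T path; max flow = 7.
Certifying cut of size 7: {R→T, S→P, S→Q, S→T, U→T, W→T, Y→T}.

7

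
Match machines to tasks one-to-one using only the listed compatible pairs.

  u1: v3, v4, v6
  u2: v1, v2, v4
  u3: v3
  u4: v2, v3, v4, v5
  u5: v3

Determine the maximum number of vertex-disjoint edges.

Unit-capacity flow: source→left, listed edges, right→sink; max matching = max flow.
Augmenting path u1→v3 (+1); matched 1.
Augmenting path u2→v1 (+1); matched 2.
Augmenting path u4→v2 (+1); matched 3.
Augmenting path u3→v3→u1→v4 (+1); matched 4.
No augmenting path remains; maximum matching = 4.
König certificate: {u1, u2, u4, v3} is a vertex cover of size 4 (every listed pair touches it), so no matching can be larger.

4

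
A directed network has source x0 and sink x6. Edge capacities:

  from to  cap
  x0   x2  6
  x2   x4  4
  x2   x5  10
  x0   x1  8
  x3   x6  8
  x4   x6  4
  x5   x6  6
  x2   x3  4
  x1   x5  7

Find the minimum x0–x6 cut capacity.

Augment x0→x1→x5→x6: bottleneck 6, flow now 6.
Augment x0→x2→x3→x6: bottleneck 4, flow now 10.
Augment x0→x2→x4→x6: bottleneck 2, flow now 12.
No augmenting path remains; maximum flow = 12.
By max-flow min-cut, the minimum cut capacity equals the max flow.
In the residual graph, reachable from x0: {x0, x1, x5}.
Min-cut edges: x0→x2 (6), x5→x6 (6); capacity 6 + 6 = 12.

12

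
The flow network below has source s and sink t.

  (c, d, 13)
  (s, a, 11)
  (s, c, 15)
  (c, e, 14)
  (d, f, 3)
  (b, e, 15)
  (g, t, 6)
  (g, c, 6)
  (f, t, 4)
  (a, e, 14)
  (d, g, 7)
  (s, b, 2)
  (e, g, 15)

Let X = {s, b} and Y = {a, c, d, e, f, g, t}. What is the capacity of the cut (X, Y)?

41

Edges leaving {s, b}: s→a (11), s→c (15), b→e (15).
Cut capacity = 11 + 15 + 15 = 41.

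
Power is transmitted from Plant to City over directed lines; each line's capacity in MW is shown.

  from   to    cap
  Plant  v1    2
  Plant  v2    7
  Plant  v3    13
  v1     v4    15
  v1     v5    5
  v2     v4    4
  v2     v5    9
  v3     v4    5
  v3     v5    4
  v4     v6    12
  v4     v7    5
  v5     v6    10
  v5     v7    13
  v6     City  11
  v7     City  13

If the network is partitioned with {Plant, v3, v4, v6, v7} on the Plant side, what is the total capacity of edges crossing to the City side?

Edges leaving {Plant, v3, v4, v6, v7}: Plant→v1 (2), Plant→v2 (7), v3→v5 (4), v6→City (11), v7→City (13).
Cut capacity = 2 + 7 + 4 + 11 + 13 = 37.

37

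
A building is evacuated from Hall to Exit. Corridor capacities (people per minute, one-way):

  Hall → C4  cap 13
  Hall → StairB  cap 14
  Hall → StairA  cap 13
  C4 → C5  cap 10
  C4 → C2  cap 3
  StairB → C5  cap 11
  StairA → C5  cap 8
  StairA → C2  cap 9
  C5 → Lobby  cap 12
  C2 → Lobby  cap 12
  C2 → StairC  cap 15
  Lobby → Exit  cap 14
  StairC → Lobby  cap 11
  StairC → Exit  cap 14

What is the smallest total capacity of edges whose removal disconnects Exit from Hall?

Augment Hall→C4→C5→Lobby→Exit: bottleneck 10, flow now 10.
Augment Hall→C4→C2→Lobby→Exit: bottleneck 3, flow now 13.
Augment Hall→StairB→C5→Lobby→Exit: bottleneck 1, flow now 14.
Augment Hall→StairA→C2→StairC→Exit: bottleneck 9, flow now 23.
Augment Hall→StairB→C5→Lobby→C2→StairC→Exit: bottleneck 1, flow now 24. (uses reverse residual edge)
No augmenting path remains; maximum flow = 24.
By max-flow min-cut, the minimum cut capacity equals the max flow.
In the residual graph, reachable from Hall: {Hall, C4, StairB, StairA, C5}.
Min-cut edges: C4→C2 (3), StairA→C2 (9), C5→Lobby (12); capacity 3 + 9 + 12 = 24.

24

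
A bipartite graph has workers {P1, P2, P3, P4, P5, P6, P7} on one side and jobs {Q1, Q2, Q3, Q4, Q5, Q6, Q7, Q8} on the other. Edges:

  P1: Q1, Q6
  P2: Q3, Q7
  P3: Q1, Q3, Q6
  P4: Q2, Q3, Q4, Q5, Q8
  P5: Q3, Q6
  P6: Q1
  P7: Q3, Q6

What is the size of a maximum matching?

Unit-capacity flow: source→left, listed edges, right→sink; max matching = max flow.
Augmenting path P1→Q1 (+1); matched 1.
Augmenting path P2→Q3 (+1); matched 2.
Augmenting path P3→Q6 (+1); matched 3.
Augmenting path P4→Q2 (+1); matched 4.
Augmenting path P5→Q3→P2→Q7 (+1); matched 5.
No augmenting path remains; maximum matching = 5.
König certificate: {P2, P4, Q1, Q3, Q6} is a vertex cover of size 5 (every listed pair touches it), so no matching can be larger.

5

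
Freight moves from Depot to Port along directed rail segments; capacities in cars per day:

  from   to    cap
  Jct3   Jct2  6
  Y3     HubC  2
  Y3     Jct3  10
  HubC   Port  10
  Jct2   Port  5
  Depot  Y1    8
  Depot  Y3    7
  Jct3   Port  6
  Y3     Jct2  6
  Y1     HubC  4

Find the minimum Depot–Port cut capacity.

Augment Depot→Y1→HubC→Port: bottleneck 4, flow now 4.
Augment Depot→Y3→Jct2→Port: bottleneck 5, flow now 9.
Augment Depot→Y3→HubC→Port: bottleneck 2, flow now 11.
No augmenting path remains; maximum flow = 11.
By max-flow min-cut, the minimum cut capacity equals the max flow.
In the residual graph, reachable from Depot: {Depot, Y1}.
Min-cut edges: Depot→Y3 (7), Y1→HubC (4); capacity 7 + 4 = 11.

11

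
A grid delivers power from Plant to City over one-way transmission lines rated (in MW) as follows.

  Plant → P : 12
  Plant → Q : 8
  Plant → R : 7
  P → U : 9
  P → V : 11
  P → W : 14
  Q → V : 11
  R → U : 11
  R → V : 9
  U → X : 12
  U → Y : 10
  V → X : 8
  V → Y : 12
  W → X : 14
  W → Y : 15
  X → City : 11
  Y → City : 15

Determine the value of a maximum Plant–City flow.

Augment Plant→P→U→X→City: bottleneck 9, flow now 9.
Augment Plant→P→V→X→City: bottleneck 2, flow now 11.
Augment Plant→P→V→Y→City: bottleneck 1, flow now 12.
Augment Plant→Q→V→Y→City: bottleneck 8, flow now 20.
Augment Plant→R→U→Y→City: bottleneck 6, flow now 26.
No augmenting path remains; maximum flow = 26.
In the residual graph, reachable from Plant: {Plant, P, Q, R, U, V, W, X, Y}.
Min-cut edges: X→City (11), Y→City (15); capacity 11 + 15 = 26.
This cut is saturated, so no flow can exceed 26.

26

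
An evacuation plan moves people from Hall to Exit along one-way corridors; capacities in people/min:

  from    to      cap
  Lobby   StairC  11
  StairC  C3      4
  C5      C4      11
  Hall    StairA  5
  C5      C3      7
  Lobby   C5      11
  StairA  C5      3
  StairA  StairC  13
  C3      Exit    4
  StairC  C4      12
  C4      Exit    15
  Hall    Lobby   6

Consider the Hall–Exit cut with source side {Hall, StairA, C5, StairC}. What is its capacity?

40

Edges leaving {Hall, StairA, C5, StairC}: Hall→Lobby (6), C5→C4 (11), C5→C3 (7), StairC→C4 (12), StairC→C3 (4).
Cut capacity = 6 + 11 + 7 + 12 + 4 = 40.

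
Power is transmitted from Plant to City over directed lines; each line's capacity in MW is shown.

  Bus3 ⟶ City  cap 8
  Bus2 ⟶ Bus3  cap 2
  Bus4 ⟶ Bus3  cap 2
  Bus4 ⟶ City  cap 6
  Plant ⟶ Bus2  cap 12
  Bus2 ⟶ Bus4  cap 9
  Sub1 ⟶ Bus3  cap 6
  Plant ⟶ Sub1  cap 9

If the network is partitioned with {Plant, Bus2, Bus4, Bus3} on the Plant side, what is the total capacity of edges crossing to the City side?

23

Edges leaving {Plant, Bus2, Bus4, Bus3}: Plant→Sub1 (9), Bus4→City (6), Bus3→City (8).
Cut capacity = 9 + 6 + 8 = 23.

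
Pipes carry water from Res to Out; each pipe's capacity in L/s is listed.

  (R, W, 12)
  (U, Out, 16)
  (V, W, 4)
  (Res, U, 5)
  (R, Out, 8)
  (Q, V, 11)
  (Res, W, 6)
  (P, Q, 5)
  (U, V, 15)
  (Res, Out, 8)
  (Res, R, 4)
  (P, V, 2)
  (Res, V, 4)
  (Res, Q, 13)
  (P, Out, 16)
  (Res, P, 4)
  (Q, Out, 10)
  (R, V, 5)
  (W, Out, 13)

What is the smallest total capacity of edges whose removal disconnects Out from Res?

Augment Res→Out: bottleneck 8, flow now 8.
Augment Res→P→Out: bottleneck 4, flow now 12.
Augment Res→Q→Out: bottleneck 10, flow now 22.
Augment Res→R→Out: bottleneck 4, flow now 26.
Augment Res→U→Out: bottleneck 5, flow now 31.
Augment Res→W→Out: bottleneck 6, flow now 37.
Augment Res→V→W→Out: bottleneck 4, flow now 41.
No augmenting path remains; maximum flow = 41.
By max-flow min-cut, the minimum cut capacity equals the max flow.
In the residual graph, reachable from Res: {Res, Q, V}.
Min-cut edges: Res→P (4), Res→R (4), Res→U (5), Res→W (6), Res→Out (8), Q→Out (10), V→W (4); capacity 4 + 4 + 5 + 6 + 8 + 10 + 4 = 41.

41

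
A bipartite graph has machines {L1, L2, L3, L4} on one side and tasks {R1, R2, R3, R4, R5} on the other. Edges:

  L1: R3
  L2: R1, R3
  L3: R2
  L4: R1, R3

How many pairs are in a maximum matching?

Unit-capacity flow: source→left, listed edges, right→sink; max matching = max flow.
Augmenting path L1→R3 (+1); matched 1.
Augmenting path L2→R1 (+1); matched 2.
Augmenting path L3→R2 (+1); matched 3.
No augmenting path remains; maximum matching = 3.
König certificate: {L3, R1, R3} is a vertex cover of size 3 (every listed pair touches it), so no matching can be larger.

3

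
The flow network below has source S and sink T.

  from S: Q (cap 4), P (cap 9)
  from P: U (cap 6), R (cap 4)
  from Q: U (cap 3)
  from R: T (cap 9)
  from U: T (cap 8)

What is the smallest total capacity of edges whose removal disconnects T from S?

Augment S→P→R→T: bottleneck 4, flow now 4.
Augment S→P→U→T: bottleneck 5, flow now 9.
Augment S→Q→U→T: bottleneck 3, flow now 12.
No augmenting path remains; maximum flow = 12.
By max-flow min-cut, the minimum cut capacity equals the max flow.
In the residual graph, reachable from S: {S, Q}.
Min-cut edges: S→P (9), Q→U (3); capacity 9 + 3 = 12.

12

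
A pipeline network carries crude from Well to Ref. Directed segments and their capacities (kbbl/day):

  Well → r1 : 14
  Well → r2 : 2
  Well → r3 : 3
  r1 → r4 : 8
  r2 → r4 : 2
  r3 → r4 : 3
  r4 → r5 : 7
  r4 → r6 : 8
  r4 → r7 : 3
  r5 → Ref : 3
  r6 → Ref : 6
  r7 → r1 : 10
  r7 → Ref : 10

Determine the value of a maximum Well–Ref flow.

Augment Well→r1→r4→r5→Ref: bottleneck 3, flow now 3.
Augment Well→r1→r4→r6→Ref: bottleneck 5, flow now 8.
Augment Well→r2→r4→r6→Ref: bottleneck 1, flow now 9.
Augment Well→r2→r4→r7→Ref: bottleneck 1, flow now 10.
Augment Well→r3→r4→r7→Ref: bottleneck 2, flow now 12.
No augmenting path remains; maximum flow = 12.
In the residual graph, reachable from Well: {Well, r1, r2, r3, r4, r5, r6}.
Min-cut edges: r4→r7 (3), r5→Ref (3), r6→Ref (6); capacity 3 + 3 + 6 = 12.
This cut is saturated, so no flow can exceed 12.

12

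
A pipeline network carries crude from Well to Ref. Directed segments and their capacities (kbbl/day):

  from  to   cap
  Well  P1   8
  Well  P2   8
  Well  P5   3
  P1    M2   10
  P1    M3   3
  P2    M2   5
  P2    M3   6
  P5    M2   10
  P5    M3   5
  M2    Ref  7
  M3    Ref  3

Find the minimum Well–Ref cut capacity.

10

Augment Well→P1→M2→Ref: bottleneck 7, flow now 7.
Augment Well→P1→M3→Ref: bottleneck 1, flow now 8.
Augment Well→P2→M3→Ref: bottleneck 2, flow now 10.
No augmenting path remains; maximum flow = 10.
By max-flow min-cut, the minimum cut capacity equals the max flow.
In the residual graph, reachable from Well: {Well, P1, P2, P5, M2, M3}.
Min-cut edges: M2→Ref (7), M3→Ref (3); capacity 7 + 3 = 10.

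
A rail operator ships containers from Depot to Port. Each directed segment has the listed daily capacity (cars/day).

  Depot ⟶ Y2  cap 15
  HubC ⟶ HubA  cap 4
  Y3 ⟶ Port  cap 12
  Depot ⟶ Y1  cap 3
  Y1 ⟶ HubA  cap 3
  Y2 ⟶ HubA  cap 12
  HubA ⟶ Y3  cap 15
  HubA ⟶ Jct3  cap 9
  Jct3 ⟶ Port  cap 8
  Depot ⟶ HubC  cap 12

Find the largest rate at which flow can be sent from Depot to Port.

19

Augment Depot→HubC→HubA→Y3→Port: bottleneck 4, flow now 4.
Augment Depot→Y1→HubA→Y3→Port: bottleneck 3, flow now 7.
Augment Depot→Y2→HubA→Y3→Port: bottleneck 5, flow now 12.
Augment Depot→Y2→HubA→Jct3→Port: bottleneck 7, flow now 19.
No augmenting path remains; maximum flow = 19.
In the residual graph, reachable from Depot: {Depot, HubC, Y2}.
Min-cut edges: Depot→Y1 (3), HubC→HubA (4), Y2→HubA (12); capacity 3 + 4 + 12 = 19.
This cut is saturated, so no flow can exceed 19.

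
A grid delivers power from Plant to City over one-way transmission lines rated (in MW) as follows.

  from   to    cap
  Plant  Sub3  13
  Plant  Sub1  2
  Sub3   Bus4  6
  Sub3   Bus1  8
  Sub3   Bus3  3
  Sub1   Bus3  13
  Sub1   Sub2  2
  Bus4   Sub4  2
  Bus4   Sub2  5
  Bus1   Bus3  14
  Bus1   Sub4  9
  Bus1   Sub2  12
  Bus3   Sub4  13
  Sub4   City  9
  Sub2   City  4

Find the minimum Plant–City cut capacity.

Augment Plant→Sub1→Sub2→City: bottleneck 2, flow now 2.
Augment Plant→Sub3→Bus4→Sub4→City: bottleneck 2, flow now 4.
Augment Plant→Sub3→Bus4→Sub2→City: bottleneck 2, flow now 6.
Augment Plant→Sub3→Bus1→Sub4→City: bottleneck 7, flow now 13.
No augmenting path remains; maximum flow = 13.
By max-flow min-cut, the minimum cut capacity equals the max flow.
In the residual graph, reachable from Plant: {Plant, Sub3, Sub1, Bus4, Bus1, Bus3, Sub4, Sub2}.
Min-cut edges: Sub4→City (9), Sub2→City (4); capacity 9 + 4 = 13.

13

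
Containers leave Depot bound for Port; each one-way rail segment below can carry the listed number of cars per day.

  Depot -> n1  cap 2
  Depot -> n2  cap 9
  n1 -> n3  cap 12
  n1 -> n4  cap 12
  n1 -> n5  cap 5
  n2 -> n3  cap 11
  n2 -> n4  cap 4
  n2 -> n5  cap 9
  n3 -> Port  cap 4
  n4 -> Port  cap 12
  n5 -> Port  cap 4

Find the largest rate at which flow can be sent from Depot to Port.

11

Augment Depot→n1→n3→Port: bottleneck 2, flow now 2.
Augment Depot→n2→n3→Port: bottleneck 2, flow now 4.
Augment Depot→n2→n4→Port: bottleneck 4, flow now 8.
Augment Depot→n2→n5→Port: bottleneck 3, flow now 11.
No augmenting path remains; maximum flow = 11.
In the residual graph, reachable from Depot: {Depot}.
Min-cut edges: Depot→n1 (2), Depot→n2 (9); capacity 2 + 9 = 11.
This cut is saturated, so no flow can exceed 11.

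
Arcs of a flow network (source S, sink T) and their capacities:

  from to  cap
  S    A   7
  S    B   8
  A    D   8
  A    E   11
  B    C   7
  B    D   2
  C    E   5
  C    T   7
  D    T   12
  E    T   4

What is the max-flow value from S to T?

15

Augment S→A→D→T: bottleneck 7, flow now 7.
Augment S→B→C→T: bottleneck 7, flow now 14.
Augment S→B→D→T: bottleneck 1, flow now 15.
No augmenting path remains; maximum flow = 15.
In the residual graph, reachable from S: {S}.
Min-cut edges: S→A (7), S→B (8); capacity 7 + 8 = 15.
This cut is saturated, so no flow can exceed 15.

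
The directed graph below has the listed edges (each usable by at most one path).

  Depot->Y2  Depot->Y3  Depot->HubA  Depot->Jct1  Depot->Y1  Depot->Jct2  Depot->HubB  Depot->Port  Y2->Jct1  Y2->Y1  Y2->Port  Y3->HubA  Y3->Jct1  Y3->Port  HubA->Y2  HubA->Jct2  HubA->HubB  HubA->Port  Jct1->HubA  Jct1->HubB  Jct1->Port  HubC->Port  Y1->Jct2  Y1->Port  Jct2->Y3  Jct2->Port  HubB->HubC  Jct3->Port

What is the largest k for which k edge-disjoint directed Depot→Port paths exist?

8

Assign every edge capacity 1; by Menger, the answer equals the max flow.
Path Depot→Port (+1); total 1.
Path Depot→Y2→Port (+1); total 2.
Path Depot→Y3→Port (+1); total 3.
Path Depot→HubA→Port (+1); total 4.
Path Depot→Jct1→Port (+1); total 5.
Path Depot→Y1→Port (+1); total 6.
Path Depot→Jct2→Port (+1); total 7.
Path Depot→HubB→HubC→Port (+1); total 8.
No residual Depot→Port path; max flow = 8.
Certifying cut of size 8: {Depot→HubA, Depot→HubB, Depot→Jct1, Depot→Jct2, Depot→Port, Depot→Y1, Depot→Y2, Depot→Y3}.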